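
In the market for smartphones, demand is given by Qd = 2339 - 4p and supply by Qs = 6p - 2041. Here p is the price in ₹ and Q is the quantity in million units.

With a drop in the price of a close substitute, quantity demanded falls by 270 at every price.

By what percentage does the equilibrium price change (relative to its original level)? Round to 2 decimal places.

-6.16

Original equilibrium: 2339 - 4p = 6p - 2041 gives 4380 = 10p, so p = 438 and Q = 587.
After the shift, demand is Qd = 2069 - 4p and supply is Qs = 6p - 2041.
Setting them equal: 2069 - 4p = 6p - 2041 → 4110 = 10p, so p = 411 and Q = 425.
%Δp = (411 − 438) / 438 × 100 = -6.16%.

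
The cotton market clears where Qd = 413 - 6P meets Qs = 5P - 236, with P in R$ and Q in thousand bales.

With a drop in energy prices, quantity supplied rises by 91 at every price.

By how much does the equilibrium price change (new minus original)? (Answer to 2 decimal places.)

Solve the original market: 413 - 6P = 5P - 236, hence P = 59 and Q = 59.
The shock moves the curves to Qd = 413 - 6P and Qs = 5P - 145.
Clearing the new market: 413 - 6P = 5P - 145, so P = 558/11 ≈ 50.7273 and Q = 1195/11 ≈ 108.6364.
ΔP = 50.7273 − 59 = -8.27.

-8.27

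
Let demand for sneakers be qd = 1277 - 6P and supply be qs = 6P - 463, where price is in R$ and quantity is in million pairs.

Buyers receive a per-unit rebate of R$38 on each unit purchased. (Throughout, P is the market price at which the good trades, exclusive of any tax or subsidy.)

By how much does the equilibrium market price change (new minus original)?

Initially, 1277 - 6P = 6P - 463, so 1740 = 12P and P = 145, q = 407.
Since buyers' out-of-pocket price is the market price minus the rebate, the effective demand curve becomes qd = 1505 - 6P.
New equilibrium: 1505 - 6P = 6P - 463 ⇒ 1968 = 12P ⇒ P = 164, q = 521.
ΔP = 164 − 145 = +19.

+19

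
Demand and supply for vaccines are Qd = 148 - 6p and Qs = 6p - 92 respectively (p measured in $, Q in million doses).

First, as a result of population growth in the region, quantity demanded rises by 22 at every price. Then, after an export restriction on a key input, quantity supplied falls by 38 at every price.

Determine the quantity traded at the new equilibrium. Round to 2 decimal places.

20.00

Before the shock: 148 - 6p = 6p - 92 ⇒ 240 = 12p ⇒ p = 20, Q = 28.
The new curves are Qd = 170 - 6p (demand) and Qs = 6p - 130 (supply).
New equilibrium: 170 - 6p = 6p - 130 ⇒ 300 = 12p ⇒ p = 25, Q = 20.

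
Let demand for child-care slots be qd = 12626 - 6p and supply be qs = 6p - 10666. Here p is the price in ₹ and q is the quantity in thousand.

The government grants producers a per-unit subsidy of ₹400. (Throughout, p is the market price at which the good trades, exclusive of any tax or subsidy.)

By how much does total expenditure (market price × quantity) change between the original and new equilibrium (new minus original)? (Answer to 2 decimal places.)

Before the shock: 12626 - 6p = 6p - 10666 ⇒ 23292 = 12p ⇒ p = 1941, q = 980.
Since sellers receive the price plus the subsidy, the effective supply curve becomes qs = 6p - 8266.
Clearing the new market: 12626 - 6p = 6p - 8266, so p = 1741 and q = 2180.
Expenditure moves from 1941×980 = 1902180 to 1741×2180 = 3795380; change = +1893200.00.

+1893200.00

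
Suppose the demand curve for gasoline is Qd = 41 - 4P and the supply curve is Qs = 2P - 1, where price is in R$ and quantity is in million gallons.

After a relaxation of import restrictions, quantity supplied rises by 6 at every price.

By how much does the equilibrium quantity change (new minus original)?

+4

Solve the original market: 41 - 4P = 2P - 1, hence P = 7 and Q = 13.
After the shift, demand is Qd = 41 - 4P and supply is Qs = 2P + 5.
Setting them equal: 41 - 4P = 2P + 5 → 36 = 6P, so P = 6 and Q = 17.
ΔQ = 17 − 13 = +4.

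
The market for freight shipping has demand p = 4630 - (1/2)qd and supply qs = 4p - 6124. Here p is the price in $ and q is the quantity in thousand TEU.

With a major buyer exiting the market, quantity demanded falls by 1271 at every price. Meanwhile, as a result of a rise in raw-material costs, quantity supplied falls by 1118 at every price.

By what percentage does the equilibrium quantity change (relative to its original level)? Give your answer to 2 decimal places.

Initially, 9260 - 2p = 4p - 6124, so 15384 = 6p and p = 2564, q = 4132.
The shock moves the curves to qd = 7989 - 2p and qs = 4p - 7242.
New equilibrium: 7989 - 2p = 4p - 7242 ⇒ 15231 = 6p ⇒ p = 2538.5, q = 2912.
%Δq = (2912 − 4132) / 4132 × 100 = -29.53%.

-29.53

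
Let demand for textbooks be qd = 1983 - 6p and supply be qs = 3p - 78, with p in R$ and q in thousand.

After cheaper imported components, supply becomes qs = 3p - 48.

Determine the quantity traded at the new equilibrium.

629

Original equilibrium: 1983 - 6p = 3p - 78 gives 2061 = 9p, so p = 229 and q = 609.
The shock moves the curves to qd = 1983 - 6p and qs = 3p - 48.
Equate the new curves: 1983 - 6p = 3p - 48, giving 2031 = 9p, p = 677/3 ≈ 225.6667, q = 629.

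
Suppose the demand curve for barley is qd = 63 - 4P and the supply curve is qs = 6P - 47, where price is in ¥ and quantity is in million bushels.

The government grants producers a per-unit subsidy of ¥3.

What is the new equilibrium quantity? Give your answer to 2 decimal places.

Initially, 63 - 4P = 6P - 47, so 110 = 10P and P = 11, q = 19.
Since sellers receive the price plus the subsidy, the effective supply curve becomes qs = 6P - 29.
New equilibrium: 63 - 4P = 6P - 29 ⇒ 92 = 10P ⇒ P = 9.2, q = 26.2.

26.20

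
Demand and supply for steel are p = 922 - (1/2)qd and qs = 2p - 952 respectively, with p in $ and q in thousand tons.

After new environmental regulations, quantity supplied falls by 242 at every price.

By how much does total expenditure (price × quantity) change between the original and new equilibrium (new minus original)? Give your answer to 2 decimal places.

Initially, 1844 - 2p = 2p - 952, so 2796 = 4p and p = 699, q = 446.
The new curves are qd = 1844 - 2p (demand) and qs = 2p - 1194 (supply).
Setting them equal: 1844 - 2p = 2p - 1194 → 3038 = 4p, so p = 759.5 and q = 325.
Expenditure moves from 699×446 = 311754 to 759.5×325 = 246837.5; change = -64916.50.

-64916.50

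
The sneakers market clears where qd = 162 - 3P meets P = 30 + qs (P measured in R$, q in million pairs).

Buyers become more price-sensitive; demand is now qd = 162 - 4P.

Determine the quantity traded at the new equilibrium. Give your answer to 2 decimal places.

Initially, 162 - 3P = P - 30, so 192 = 4P and P = 48, q = 18.
The shock moves the curves to qd = 162 - 4P and qs = P - 30.
Setting them equal: 162 - 4P = P - 30 → 192 = 5P, so P = 38.4 and q = 8.4.

8.40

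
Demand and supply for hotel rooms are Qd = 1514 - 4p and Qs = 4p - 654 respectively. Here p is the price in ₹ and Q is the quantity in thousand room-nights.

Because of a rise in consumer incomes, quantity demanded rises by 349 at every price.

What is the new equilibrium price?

Initially, 1514 - 4p = 4p - 654, so 2168 = 8p and p = 271, Q = 430.
The new curves are Qd = 1863 - 4p (demand) and Qs = 4p - 654 (supply).
New equilibrium: 1863 - 4p = 4p - 654 ⇒ 2517 = 8p ⇒ p = 314.625, Q = 604.5.

314.625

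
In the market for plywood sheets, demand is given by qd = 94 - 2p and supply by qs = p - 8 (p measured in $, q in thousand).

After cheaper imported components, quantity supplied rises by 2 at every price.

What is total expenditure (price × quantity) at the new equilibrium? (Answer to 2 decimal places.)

Solve the original market: 94 - 2p = p - 8, hence p = 34 and q = 26.
After the shift, demand is qd = 94 - 2p and supply is qs = p - 6.
Clearing the new market: 94 - 2p = p - 6, so p = 100/3 ≈ 33.3333 and q = 82/3 ≈ 27.3333.
New expenditure = 33.3333 × 27.3333 = 911.11.

911.11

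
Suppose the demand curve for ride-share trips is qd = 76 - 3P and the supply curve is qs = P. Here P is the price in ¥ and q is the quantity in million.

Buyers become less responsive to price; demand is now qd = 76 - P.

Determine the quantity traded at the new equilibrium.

38

Solve the original market: 76 - 3P = P, hence P = 19 and q = 19.
After the shift, demand is qd = 76 - P and supply is qs = P.
Setting them equal: 76 - P = P → 76 = 2P, so P = 38 and q = 38.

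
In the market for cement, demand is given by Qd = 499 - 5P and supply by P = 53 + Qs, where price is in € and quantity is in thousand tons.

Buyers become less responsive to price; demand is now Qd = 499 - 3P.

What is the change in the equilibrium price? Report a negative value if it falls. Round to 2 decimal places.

+46.00

Initially, 499 - 5P = P - 53, so 552 = 6P and P = 92, Q = 39.
The shock moves the curves to Qd = 499 - 3P and Qs = P - 53.
Setting them equal: 499 - 3P = P - 53 → 552 = 4P, so P = 138 and Q = 85.
ΔP = 138 − 92 = +46.00.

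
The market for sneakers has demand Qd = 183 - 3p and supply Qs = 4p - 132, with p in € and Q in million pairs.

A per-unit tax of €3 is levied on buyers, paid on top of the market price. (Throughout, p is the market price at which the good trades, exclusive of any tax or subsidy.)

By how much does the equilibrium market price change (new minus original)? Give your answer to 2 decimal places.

Original equilibrium: 183 - 3p = 4p - 132 gives 315 = 7p, so p = 45 and Q = 48.
Since buyers pay the price plus the tax, the effective demand curve becomes Qd = 174 - 3p.
Clearing the new market: 174 - 3p = 4p - 132, so p = 306/7 ≈ 43.7143 and Q = 300/7 ≈ 42.8571.
Δp = 43.7143 − 45 = -1.29.

-1.29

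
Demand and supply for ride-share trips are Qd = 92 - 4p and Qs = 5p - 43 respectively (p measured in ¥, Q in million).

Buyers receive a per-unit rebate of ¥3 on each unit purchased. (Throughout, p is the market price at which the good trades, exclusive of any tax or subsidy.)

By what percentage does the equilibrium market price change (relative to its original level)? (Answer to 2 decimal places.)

+8.89

Solve the original market: 92 - 4p = 5p - 43, hence p = 15 and Q = 32.
Since buyers' out-of-pocket price is the market price minus the rebate, the effective demand curve becomes Qd = 104 - 4p.
Setting them equal: 104 - 4p = 5p - 43 → 147 = 9p, so p = 49/3 ≈ 16.3333 and Q = 116/3 ≈ 38.6667.
%Δp = (16.3333 − 15) / 15 × 100 = +8.89%.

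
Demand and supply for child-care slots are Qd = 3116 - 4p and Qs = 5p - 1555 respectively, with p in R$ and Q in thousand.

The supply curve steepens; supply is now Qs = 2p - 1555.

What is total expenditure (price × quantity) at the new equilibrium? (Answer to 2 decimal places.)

Solve the original market: 3116 - 4p = 5p - 1555, hence p = 519 and Q = 1040.
The shock moves the curves to Qd = 3116 - 4p and Qs = 2p - 1555.
Equate the new curves: 3116 - 4p = 2p - 1555, giving 4671 = 6p, p = 778.5, Q = 2.
New expenditure = 778.5 × 2 = 1557.00.

1557.00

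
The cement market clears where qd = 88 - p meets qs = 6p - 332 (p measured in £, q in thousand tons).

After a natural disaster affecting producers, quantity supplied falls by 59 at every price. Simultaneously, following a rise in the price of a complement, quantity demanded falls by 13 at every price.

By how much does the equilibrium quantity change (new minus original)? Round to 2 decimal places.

-19.57

Original equilibrium: 88 - p = 6p - 332 gives 420 = 7p, so p = 60 and q = 28.
With the change applied: demand qd = 75 - p, supply qs = 6p - 391.
Setting them equal: 75 - p = 6p - 391 → 466 = 7p, so p = 466/7 ≈ 66.5714 and q = 59/7 ≈ 8.4286.
Δq = 8.4286 − 28 = -19.57.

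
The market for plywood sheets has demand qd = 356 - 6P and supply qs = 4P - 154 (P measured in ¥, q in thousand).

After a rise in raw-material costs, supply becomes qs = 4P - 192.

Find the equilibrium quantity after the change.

27.2

Before the shock: 356 - 6P = 4P - 154 ⇒ 510 = 10P ⇒ P = 51, q = 50.
The new curves are qd = 356 - 6P (demand) and qs = 4P - 192 (supply).
Setting them equal: 356 - 6P = 4P - 192 → 548 = 10P, so P = 54.8 and q = 27.2.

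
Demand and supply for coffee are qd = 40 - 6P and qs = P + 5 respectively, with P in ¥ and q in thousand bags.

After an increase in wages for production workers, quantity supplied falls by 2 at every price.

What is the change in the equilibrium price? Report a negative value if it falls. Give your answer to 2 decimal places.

+0.29

Original equilibrium: 40 - 6P = P + 5 gives 35 = 7P, so P = 5 and q = 10.
The shock moves the curves to qd = 40 - 6P and qs = P + 3.
Equate the new curves: 40 - 6P = P + 3, giving 37 = 7P, P = 37/7 ≈ 5.2857, q = 58/7 ≈ 8.2857.
ΔP = 5.2857 − 5 = +0.29.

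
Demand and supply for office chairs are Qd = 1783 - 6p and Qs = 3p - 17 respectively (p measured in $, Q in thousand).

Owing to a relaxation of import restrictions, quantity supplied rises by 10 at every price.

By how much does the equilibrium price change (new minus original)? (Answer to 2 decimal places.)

Original equilibrium: 1783 - 6p = 3p - 17 gives 1800 = 9p, so p = 200 and Q = 583.
The shock moves the curves to Qd = 1783 - 6p and Qs = 3p - 7.
Clearing the new market: 1783 - 6p = 3p - 7, so p = 1790/9 ≈ 198.8889 and Q = 1769/3 ≈ 589.6667.
Δp = 198.8889 − 200 = -1.11.

-1.11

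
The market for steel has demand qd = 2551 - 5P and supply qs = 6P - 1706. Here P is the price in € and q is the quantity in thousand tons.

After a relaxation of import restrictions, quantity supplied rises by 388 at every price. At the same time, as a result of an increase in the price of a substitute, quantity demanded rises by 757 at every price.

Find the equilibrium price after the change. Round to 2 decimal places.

Original equilibrium: 2551 - 5P = 6P - 1706 gives 4257 = 11P, so P = 387 and q = 616.
The new curves are qd = 3308 - 5P (demand) and qs = 6P - 1318 (supply).
Setting them equal: 3308 - 5P = 6P - 1318 → 4626 = 11P, so P = 4626/11 ≈ 420.5455 and q = 13258/11 ≈ 1205.2727.

420.55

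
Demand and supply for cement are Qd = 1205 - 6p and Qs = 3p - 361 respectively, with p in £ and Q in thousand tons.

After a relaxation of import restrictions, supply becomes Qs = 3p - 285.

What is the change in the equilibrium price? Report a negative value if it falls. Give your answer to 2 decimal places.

-8.44

Initially, 1205 - 6p = 3p - 361, so 1566 = 9p and p = 174, Q = 161.
With the change applied: demand Qd = 1205 - 6p, supply Qs = 3p - 285.
Equate the new curves: 1205 - 6p = 3p - 285, giving 1490 = 9p, p = 1490/9 ≈ 165.5556, Q = 635/3 ≈ 211.6667.
Δp = 165.5556 − 174 = -8.44.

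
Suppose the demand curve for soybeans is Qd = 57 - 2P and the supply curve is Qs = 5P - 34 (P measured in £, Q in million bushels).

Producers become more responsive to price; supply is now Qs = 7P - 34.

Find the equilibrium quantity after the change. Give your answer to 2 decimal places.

Solve the original market: 57 - 2P = 5P - 34, hence P = 13 and Q = 31.
With the change applied: demand Qd = 57 - 2P, supply Qs = 7P - 34.
Clearing the new market: 57 - 2P = 7P - 34, so P = 91/9 ≈ 10.1111 and Q = 331/9 ≈ 36.7778.

36.78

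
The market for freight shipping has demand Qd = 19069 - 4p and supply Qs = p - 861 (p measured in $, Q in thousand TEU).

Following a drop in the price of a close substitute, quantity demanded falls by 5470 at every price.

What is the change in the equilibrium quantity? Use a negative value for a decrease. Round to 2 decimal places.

-1094.00

Solve the original market: 19069 - 4p = p - 861, hence p = 3986 and Q = 3125.
The shock moves the curves to Qd = 13599 - 4p and Qs = p - 861.
Clearing the new market: 13599 - 4p = p - 861, so p = 2892 and Q = 2031.
ΔQ = 2031 − 3125 = -1094.00.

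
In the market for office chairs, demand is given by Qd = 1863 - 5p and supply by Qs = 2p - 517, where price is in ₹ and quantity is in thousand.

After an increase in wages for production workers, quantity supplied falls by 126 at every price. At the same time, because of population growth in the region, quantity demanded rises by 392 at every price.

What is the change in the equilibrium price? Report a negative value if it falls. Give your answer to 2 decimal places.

Original equilibrium: 1863 - 5p = 2p - 517 gives 2380 = 7p, so p = 340 and Q = 163.
The new curves are Qd = 2255 - 5p (demand) and Qs = 2p - 643 (supply).
Clearing the new market: 2255 - 5p = 2p - 643, so p = 414 and Q = 185.
Δp = 414 − 340 = +74.00.

+74.00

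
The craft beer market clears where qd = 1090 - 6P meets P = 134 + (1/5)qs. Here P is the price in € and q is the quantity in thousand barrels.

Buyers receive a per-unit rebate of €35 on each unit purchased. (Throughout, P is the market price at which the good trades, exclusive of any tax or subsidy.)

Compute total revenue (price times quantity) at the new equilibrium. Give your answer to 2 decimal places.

40376.86

Before the shock: 1090 - 6P = 5P - 670 ⇒ 1760 = 11P ⇒ P = 160, q = 130.
Since buyers' out-of-pocket price is the market price minus the rebate, the effective demand curve becomes qd = 1300 - 6P.
Setting them equal: 1300 - 6P = 5P - 670 → 1970 = 11P, so P = 1970/11 ≈ 179.0909 and q = 2480/11 ≈ 225.4545.
New expenditure = 179.0909 × 225.4545 = 40376.86.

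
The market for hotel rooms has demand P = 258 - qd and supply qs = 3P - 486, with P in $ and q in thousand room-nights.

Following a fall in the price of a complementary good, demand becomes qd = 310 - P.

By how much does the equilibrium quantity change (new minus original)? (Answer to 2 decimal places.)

Original equilibrium: 258 - P = 3P - 486 gives 744 = 4P, so P = 186 and q = 72.
With the change applied: demand qd = 310 - P, supply qs = 3P - 486.
New equilibrium: 310 - P = 3P - 486 ⇒ 796 = 4P ⇒ P = 199, q = 111.
Δq = 111 − 72 = +39.00.

+39.00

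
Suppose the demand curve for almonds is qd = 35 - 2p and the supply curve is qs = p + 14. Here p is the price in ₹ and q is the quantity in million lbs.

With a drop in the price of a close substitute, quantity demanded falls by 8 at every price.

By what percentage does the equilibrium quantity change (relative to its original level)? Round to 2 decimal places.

Initially, 35 - 2p = p + 14, so 21 = 3p and p = 7, q = 21.
After the shift, demand is qd = 27 - 2p and supply is qs = p + 14.
Setting them equal: 27 - 2p = p + 14 → 13 = 3p, so p = 13/3 ≈ 4.3333 and q = 55/3 ≈ 18.3333.
%Δq = (18.3333 − 21) / 21 × 100 = -12.70%.

-12.70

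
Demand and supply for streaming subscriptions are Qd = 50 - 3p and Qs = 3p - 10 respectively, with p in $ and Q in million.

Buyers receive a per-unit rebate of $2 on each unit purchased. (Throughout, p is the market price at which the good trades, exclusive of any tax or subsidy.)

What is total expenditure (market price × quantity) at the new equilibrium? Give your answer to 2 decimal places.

Solve the original market: 50 - 3p = 3p - 10, hence p = 10 and Q = 20.
Since buyers' out-of-pocket price is the market price minus the rebate, the effective demand curve becomes Qd = 56 - 3p.
Setting them equal: 56 - 3p = 3p - 10 → 66 = 6p, so p = 11 and Q = 23.
New expenditure = 11 × 23 = 253.00.

253.00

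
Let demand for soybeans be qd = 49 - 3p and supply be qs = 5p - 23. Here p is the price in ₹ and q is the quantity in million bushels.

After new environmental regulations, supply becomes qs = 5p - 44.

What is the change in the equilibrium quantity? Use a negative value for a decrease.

-7.875

Before the shock: 49 - 3p = 5p - 23 ⇒ 72 = 8p ⇒ p = 9, q = 22.
The shock moves the curves to qd = 49 - 3p and qs = 5p - 44.
New equilibrium: 49 - 3p = 5p - 44 ⇒ 93 = 8p ⇒ p = 11.625, q = 14.125.
Δq = 14.125 − 22 = -7.875.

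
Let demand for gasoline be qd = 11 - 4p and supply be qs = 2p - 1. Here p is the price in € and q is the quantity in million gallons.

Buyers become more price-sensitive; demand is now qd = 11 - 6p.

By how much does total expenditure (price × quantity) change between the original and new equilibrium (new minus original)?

Before the shock: 11 - 4p = 2p - 1 ⇒ 12 = 6p ⇒ p = 2, q = 3.
After the shift, demand is qd = 11 - 6p and supply is qs = 2p - 1.
Equate the new curves: 11 - 6p = 2p - 1, giving 12 = 8p, p = 1.5, q = 2.
Expenditure moves from 2×3 = 6 to 1.5×2 = 3; change = -3.

-3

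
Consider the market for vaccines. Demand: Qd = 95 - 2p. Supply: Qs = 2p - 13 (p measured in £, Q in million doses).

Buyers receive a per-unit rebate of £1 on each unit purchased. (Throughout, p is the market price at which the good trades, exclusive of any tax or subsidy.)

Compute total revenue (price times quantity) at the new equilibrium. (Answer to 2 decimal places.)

1155.00

Solve the original market: 95 - 2p = 2p - 13, hence p = 27 and Q = 41.
Since buyers' out-of-pocket price is the market price minus the rebate, the effective demand curve becomes Qd = 97 - 2p.
Setting them equal: 97 - 2p = 2p - 13 → 110 = 4p, so p = 27.5 and Q = 42.
New expenditure = 27.5 × 42 = 1155.00.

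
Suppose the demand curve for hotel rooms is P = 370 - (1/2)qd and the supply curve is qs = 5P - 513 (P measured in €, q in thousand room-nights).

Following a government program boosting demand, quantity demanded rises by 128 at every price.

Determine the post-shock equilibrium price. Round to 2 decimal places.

197.29

Solve the original market: 740 - 2P = 5P - 513, hence P = 179 and q = 382.
After the shift, demand is qd = 868 - 2P and supply is qs = 5P - 513.
Clearing the new market: 868 - 2P = 5P - 513, so P = 1381/7 ≈ 197.2857 and q = 3314/7 ≈ 473.4286.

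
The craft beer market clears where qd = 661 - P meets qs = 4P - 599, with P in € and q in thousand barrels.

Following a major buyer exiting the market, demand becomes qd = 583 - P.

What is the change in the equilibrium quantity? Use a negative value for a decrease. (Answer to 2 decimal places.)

-62.40

Solve the original market: 661 - P = 4P - 599, hence P = 252 and q = 409.
The new curves are qd = 583 - P (demand) and qs = 4P - 599 (supply).
Setting them equal: 583 - P = 4P - 599 → 1182 = 5P, so P = 236.4 and q = 346.6.
Δq = 346.6 − 409 = -62.40.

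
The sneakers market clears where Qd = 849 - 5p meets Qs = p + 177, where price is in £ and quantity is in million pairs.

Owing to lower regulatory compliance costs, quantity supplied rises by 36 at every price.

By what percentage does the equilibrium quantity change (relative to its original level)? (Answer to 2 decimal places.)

Initially, 849 - 5p = p + 177, so 672 = 6p and p = 112, Q = 289.
After the shift, demand is Qd = 849 - 5p and supply is Qs = p + 213.
Equate the new curves: 849 - 5p = p + 213, giving 636 = 6p, p = 106, Q = 319.
%ΔQ = (319 − 289) / 289 × 100 = +10.38%.

+10.38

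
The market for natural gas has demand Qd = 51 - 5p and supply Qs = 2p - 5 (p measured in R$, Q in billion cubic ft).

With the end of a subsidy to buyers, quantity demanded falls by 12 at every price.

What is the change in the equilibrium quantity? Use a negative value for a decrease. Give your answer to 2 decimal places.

-3.43

Before the shock: 51 - 5p = 2p - 5 ⇒ 56 = 7p ⇒ p = 8, Q = 11.
The new curves are Qd = 39 - 5p (demand) and Qs = 2p - 5 (supply).
Clearing the new market: 39 - 5p = 2p - 5, so p = 44/7 ≈ 6.2857 and Q = 53/7 ≈ 7.5714.
ΔQ = 7.5714 − 11 = -3.43.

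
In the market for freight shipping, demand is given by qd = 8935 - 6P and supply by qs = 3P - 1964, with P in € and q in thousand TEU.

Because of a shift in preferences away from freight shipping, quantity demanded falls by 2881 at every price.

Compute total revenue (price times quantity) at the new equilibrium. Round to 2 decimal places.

Original equilibrium: 8935 - 6P = 3P - 1964 gives 10899 = 9P, so P = 1211 and q = 1669.
The shock moves the curves to qd = 6054 - 6P and qs = 3P - 1964.
Clearing the new market: 6054 - 6P = 3P - 1964, so P = 8018/9 ≈ 890.8889 and q = 2126/3 ≈ 708.6667.
New expenditure = 890.8889 × 708.6667 = 631343.26.

631343.26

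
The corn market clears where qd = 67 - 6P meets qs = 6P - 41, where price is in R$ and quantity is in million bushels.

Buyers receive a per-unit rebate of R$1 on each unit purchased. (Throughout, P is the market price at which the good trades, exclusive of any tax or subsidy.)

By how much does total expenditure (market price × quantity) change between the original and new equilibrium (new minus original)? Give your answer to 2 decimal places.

Before the shock: 67 - 6P = 6P - 41 ⇒ 108 = 12P ⇒ P = 9, q = 13.
Since buyers' out-of-pocket price is the market price minus the rebate, the effective demand curve becomes qd = 73 - 6P.
Setting them equal: 73 - 6P = 6P - 41 → 114 = 12P, so P = 9.5 and q = 16.
Expenditure moves from 9×13 = 117 to 9.5×16 = 152; change = +35.00.

+35.00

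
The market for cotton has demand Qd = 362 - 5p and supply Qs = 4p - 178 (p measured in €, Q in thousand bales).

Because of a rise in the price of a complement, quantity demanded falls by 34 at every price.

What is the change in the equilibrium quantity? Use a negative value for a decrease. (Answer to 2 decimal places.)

Before the shock: 362 - 5p = 4p - 178 ⇒ 540 = 9p ⇒ p = 60, Q = 62.
The shock moves the curves to Qd = 328 - 5p and Qs = 4p - 178.
Clearing the new market: 328 - 5p = 4p - 178, so p = 506/9 ≈ 56.2222 and Q = 422/9 ≈ 46.8889.
ΔQ = 46.8889 − 62 = -15.11.

-15.11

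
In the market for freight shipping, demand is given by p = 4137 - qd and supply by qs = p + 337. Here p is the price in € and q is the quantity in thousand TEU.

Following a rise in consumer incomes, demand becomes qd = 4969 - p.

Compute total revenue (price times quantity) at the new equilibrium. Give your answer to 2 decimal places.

Initially, 4137 - p = p + 337, so 3800 = 2p and p = 1900, q = 2237.
The new curves are qd = 4969 - p (demand) and qs = p + 337 (supply).
New equilibrium: 4969 - p = p + 337 ⇒ 4632 = 2p ⇒ p = 2316, q = 2653.
New expenditure = 2316 × 2653 = 6144348.00.

6144348.00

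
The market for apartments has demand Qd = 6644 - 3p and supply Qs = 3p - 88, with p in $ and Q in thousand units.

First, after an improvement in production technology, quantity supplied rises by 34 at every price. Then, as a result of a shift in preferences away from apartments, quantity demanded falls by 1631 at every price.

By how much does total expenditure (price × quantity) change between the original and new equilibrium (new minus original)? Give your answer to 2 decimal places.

Solve the original market: 6644 - 3p = 3p - 88, hence p = 1122 and Q = 3278.
After the shift, demand is Qd = 5013 - 3p and supply is Qs = 3p - 54.
Clearing the new market: 5013 - 3p = 3p - 54, so p = 844.5 and Q = 2479.5.
Expenditure moves from 1122×3278 = 3677916 to 844.5×2479.5 = 2093937.75; change = -1583978.25.

-1583978.25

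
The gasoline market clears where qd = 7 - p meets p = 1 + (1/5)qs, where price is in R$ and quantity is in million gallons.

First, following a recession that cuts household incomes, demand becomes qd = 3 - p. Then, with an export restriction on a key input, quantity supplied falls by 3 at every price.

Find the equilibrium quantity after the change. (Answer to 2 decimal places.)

Original equilibrium: 7 - p = 5p - 5 gives 12 = 6p, so p = 2 and q = 5.
After the shift, demand is qd = 3 - p and supply is qs = 5p - 8.
New equilibrium: 3 - p = 5p - 8 ⇒ 11 = 6p ⇒ p = 11/6 ≈ 1.8333, q = 7/6 ≈ 1.1667.

1.17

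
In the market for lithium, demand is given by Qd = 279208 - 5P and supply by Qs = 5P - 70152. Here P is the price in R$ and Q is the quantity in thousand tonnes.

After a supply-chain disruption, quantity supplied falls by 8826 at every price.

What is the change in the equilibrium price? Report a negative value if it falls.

+882.6

Original equilibrium: 279208 - 5P = 5P - 70152 gives 349360 = 10P, so P = 34936 and Q = 104528.
The new curves are Qd = 279208 - 5P (demand) and Qs = 5P - 78978 (supply).
Equate the new curves: 279208 - 5P = 5P - 78978, giving 358186 = 10P, P = 35818.6, Q = 100115.
ΔP = 35818.6 − 34936 = +882.6.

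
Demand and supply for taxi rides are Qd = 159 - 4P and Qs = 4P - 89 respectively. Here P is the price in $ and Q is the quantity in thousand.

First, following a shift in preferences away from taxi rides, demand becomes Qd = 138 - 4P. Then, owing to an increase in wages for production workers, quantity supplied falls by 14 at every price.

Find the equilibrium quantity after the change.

17.5

Solve the original market: 159 - 4P = 4P - 89, hence P = 31 and Q = 35.
The new curves are Qd = 138 - 4P (demand) and Qs = 4P - 103 (supply).
Setting them equal: 138 - 4P = 4P - 103 → 241 = 8P, so P = 30.125 and Q = 17.5.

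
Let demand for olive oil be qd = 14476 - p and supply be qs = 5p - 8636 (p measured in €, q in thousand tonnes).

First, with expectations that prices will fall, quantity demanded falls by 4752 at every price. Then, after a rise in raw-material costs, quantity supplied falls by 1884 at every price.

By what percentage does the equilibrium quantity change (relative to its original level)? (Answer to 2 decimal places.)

-40.23

Solve the original market: 14476 - p = 5p - 8636, hence p = 3852 and q = 10624.
With the change applied: demand qd = 9724 - p, supply qs = 5p - 10520.
Clearing the new market: 9724 - p = 5p - 10520, so p = 3374 and q = 6350.
%Δq = (6350 − 10624) / 10624 × 100 = -40.23%.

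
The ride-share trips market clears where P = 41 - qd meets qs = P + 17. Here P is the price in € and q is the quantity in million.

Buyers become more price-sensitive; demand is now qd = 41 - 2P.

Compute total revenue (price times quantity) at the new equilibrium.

200

Initially, 41 - P = P + 17, so 24 = 2P and P = 12, q = 29.
The shock moves the curves to qd = 41 - 2P and qs = P + 17.
New equilibrium: 41 - 2P = P + 17 ⇒ 24 = 3P ⇒ P = 8, q = 25.
New expenditure = 8 × 25 = 200.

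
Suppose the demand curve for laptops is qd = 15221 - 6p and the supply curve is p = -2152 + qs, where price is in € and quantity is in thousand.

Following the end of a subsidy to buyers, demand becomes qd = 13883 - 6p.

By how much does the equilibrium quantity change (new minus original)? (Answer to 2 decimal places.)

-191.14

Before the shock: 15221 - 6p = p + 2152 ⇒ 13069 = 7p ⇒ p = 1867, q = 4019.
The shock moves the curves to qd = 13883 - 6p and qs = p + 2152.
Equate the new curves: 13883 - 6p = p + 2152, giving 11731 = 7p, p = 11731/7 ≈ 1675.8571, q = 26795/7 ≈ 3827.8571.
Δq = 3827.8571 − 4019 = -191.14.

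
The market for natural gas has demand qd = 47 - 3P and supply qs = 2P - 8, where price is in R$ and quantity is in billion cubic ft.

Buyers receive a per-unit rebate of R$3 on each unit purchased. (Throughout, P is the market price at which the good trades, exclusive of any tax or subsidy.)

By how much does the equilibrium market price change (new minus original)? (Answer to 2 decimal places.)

Solve the original market: 47 - 3P = 2P - 8, hence P = 11 and q = 14.
Since buyers' out-of-pocket price is the market price minus the rebate, the effective demand curve becomes qd = 56 - 3P.
New equilibrium: 56 - 3P = 2P - 8 ⇒ 64 = 5P ⇒ P = 12.8, q = 17.6.
ΔP = 12.8 − 11 = +1.80.

+1.80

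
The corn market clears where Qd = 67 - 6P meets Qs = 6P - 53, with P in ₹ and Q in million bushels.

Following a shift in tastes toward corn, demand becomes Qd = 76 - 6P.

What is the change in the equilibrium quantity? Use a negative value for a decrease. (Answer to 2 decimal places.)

+4.50

Original equilibrium: 67 - 6P = 6P - 53 gives 120 = 12P, so P = 10 and Q = 7.
With the change applied: demand Qd = 76 - 6P, supply Qs = 6P - 53.
Setting them equal: 76 - 6P = 6P - 53 → 129 = 12P, so P = 10.75 and Q = 11.5.
ΔQ = 11.5 − 7 = +4.50.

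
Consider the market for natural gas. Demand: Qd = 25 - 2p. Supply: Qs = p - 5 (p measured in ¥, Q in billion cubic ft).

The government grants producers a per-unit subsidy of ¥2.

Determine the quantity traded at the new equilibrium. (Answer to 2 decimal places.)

6.33

Before the shock: 25 - 2p = p - 5 ⇒ 30 = 3p ⇒ p = 10, Q = 5.
Since sellers receive the price plus the subsidy, the effective supply curve becomes Qs = p - 3.
Setting them equal: 25 - 2p = p - 3 → 28 = 3p, so p = 28/3 ≈ 9.3333 and Q = 19/3 ≈ 6.3333.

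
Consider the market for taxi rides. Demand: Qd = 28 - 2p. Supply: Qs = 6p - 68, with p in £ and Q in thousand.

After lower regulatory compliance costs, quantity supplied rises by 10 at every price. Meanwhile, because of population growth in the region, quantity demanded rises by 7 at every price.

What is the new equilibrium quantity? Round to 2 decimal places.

Before the shock: 28 - 2p = 6p - 68 ⇒ 96 = 8p ⇒ p = 12, Q = 4.
With the change applied: demand Qd = 35 - 2p, supply Qs = 6p - 58.
Setting them equal: 35 - 2p = 6p - 58 → 93 = 8p, so p = 11.625 and Q = 11.75.

11.75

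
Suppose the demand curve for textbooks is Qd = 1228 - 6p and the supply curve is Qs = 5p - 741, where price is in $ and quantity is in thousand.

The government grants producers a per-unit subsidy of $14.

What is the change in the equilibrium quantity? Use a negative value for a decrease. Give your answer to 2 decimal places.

+38.18

Initially, 1228 - 6p = 5p - 741, so 1969 = 11p and p = 179, Q = 154.
Since sellers receive the price plus the subsidy, the effective supply curve becomes Qs = 5p - 671.
Equate the new curves: 1228 - 6p = 5p - 671, giving 1899 = 11p, p = 1899/11 ≈ 172.6364, Q = 2114/11 ≈ 192.1818.
ΔQ = 192.1818 − 154 = +38.18.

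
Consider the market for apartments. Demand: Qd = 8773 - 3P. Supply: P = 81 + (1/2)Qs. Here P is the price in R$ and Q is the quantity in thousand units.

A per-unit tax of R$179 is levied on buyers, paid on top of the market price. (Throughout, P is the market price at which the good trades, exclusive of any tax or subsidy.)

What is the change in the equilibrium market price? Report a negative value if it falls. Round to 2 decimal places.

Solve the original market: 8773 - 3P = 2P - 162, hence P = 1787 and Q = 3412.
Since buyers pay the price plus the tax, the effective demand curve becomes Qd = 8236 - 3P.
Clearing the new market: 8236 - 3P = 2P - 162, so P = 1679.6 and Q = 3197.2.
ΔP = 1679.6 − 1787 = -107.40.

-107.40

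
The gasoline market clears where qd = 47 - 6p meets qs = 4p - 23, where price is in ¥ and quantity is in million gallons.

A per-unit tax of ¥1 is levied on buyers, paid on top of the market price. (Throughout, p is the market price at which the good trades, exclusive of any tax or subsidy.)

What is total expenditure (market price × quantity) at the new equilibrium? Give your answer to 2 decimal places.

16.64

Before the shock: 47 - 6p = 4p - 23 ⇒ 70 = 10p ⇒ p = 7, q = 5.
Since buyers pay the price plus the tax, the effective demand curve becomes qd = 41 - 6p.
Equate the new curves: 41 - 6p = 4p - 23, giving 64 = 10p, p = 6.4, q = 2.6.
New expenditure = 6.4 × 2.6 = 16.64.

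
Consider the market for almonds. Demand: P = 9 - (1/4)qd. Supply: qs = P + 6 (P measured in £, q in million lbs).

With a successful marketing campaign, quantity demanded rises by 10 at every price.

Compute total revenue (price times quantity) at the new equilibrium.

Original equilibrium: 36 - 4P = P + 6 gives 30 = 5P, so P = 6 and q = 12.
After the shift, demand is qd = 46 - 4P and supply is qs = P + 6.
Clearing the new market: 46 - 4P = P + 6, so P = 8 and q = 14.
New expenditure = 8 × 14 = 112.

112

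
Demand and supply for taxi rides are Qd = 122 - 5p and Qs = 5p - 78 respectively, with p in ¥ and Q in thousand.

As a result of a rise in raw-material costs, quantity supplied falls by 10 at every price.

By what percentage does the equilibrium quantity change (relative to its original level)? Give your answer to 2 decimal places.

Initially, 122 - 5p = 5p - 78, so 200 = 10p and p = 20, Q = 22.
With the change applied: demand Qd = 122 - 5p, supply Qs = 5p - 88.
Equate the new curves: 122 - 5p = 5p - 88, giving 210 = 10p, p = 21, Q = 17.
%ΔQ = (17 − 22) / 22 × 100 = -22.73%.

-22.73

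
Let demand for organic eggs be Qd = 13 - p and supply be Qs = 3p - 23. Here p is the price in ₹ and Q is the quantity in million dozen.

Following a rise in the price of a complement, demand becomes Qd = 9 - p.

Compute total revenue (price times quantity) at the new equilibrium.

8

Before the shock: 13 - p = 3p - 23 ⇒ 36 = 4p ⇒ p = 9, Q = 4.
The shock moves the curves to Qd = 9 - p and Qs = 3p - 23.
Equate the new curves: 9 - p = 3p - 23, giving 32 = 4p, p = 8, Q = 1.
New expenditure = 8 × 1 = 8.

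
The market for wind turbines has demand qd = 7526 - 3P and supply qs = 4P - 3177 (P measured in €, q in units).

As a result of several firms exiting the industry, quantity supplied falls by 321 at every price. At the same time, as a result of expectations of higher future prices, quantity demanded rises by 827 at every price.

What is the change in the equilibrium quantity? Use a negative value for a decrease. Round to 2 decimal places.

Solve the original market: 7526 - 3P = 4P - 3177, hence P = 1529 and q = 2939.
With the change applied: demand qd = 8353 - 3P, supply qs = 4P - 3498.
Clearing the new market: 8353 - 3P = 4P - 3498, so P = 1693 and q = 3274.
Δq = 3274 − 2939 = +335.00.

+335.00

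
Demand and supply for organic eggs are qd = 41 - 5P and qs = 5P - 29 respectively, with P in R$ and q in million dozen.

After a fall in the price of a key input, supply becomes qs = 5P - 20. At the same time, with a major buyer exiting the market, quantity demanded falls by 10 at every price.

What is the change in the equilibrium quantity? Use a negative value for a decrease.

-0.5

Initially, 41 - 5P = 5P - 29, so 70 = 10P and P = 7, q = 6.
After the shift, demand is qd = 31 - 5P and supply is qs = 5P - 20.
New equilibrium: 31 - 5P = 5P - 20 ⇒ 51 = 10P ⇒ P = 5.1, q = 5.5.
Δq = 5.5 − 6 = -0.5.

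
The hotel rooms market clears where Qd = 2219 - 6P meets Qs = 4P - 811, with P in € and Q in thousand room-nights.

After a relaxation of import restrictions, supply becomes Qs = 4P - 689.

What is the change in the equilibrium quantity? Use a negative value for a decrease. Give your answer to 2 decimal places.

Original equilibrium: 2219 - 6P = 4P - 811 gives 3030 = 10P, so P = 303 and Q = 401.
The shock moves the curves to Qd = 2219 - 6P and Qs = 4P - 689.
Setting them equal: 2219 - 6P = 4P - 689 → 2908 = 10P, so P = 290.8 and Q = 474.2.
ΔQ = 474.2 − 401 = +73.20.

+73.20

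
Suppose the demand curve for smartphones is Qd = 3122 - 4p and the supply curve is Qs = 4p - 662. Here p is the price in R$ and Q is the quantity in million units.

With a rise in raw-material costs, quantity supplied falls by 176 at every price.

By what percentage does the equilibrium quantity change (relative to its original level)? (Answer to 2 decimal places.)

-7.15

Original equilibrium: 3122 - 4p = 4p - 662 gives 3784 = 8p, so p = 473 and Q = 1230.
The new curves are Qd = 3122 - 4p (demand) and Qs = 4p - 838 (supply).
Setting them equal: 3122 - 4p = 4p - 838 → 3960 = 8p, so p = 495 and Q = 1142.
%ΔQ = (1142 − 1230) / 1230 × 100 = -7.15%.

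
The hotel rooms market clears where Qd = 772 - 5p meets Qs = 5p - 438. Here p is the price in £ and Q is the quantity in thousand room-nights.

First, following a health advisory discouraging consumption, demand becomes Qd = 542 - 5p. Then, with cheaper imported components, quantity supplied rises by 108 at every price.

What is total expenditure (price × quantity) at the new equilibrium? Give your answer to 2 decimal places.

Before the shock: 772 - 5p = 5p - 438 ⇒ 1210 = 10p ⇒ p = 121, Q = 167.
The new curves are Qd = 542 - 5p (demand) and Qs = 5p - 330 (supply).
Clearing the new market: 542 - 5p = 5p - 330, so p = 87.2 and Q = 106.
New expenditure = 87.2 × 106 = 9243.20.

9243.20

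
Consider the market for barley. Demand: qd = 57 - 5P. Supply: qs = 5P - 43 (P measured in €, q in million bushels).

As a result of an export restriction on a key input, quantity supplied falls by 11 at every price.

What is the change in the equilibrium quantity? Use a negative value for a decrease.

-5.5

Solve the original market: 57 - 5P = 5P - 43, hence P = 10 and q = 7.
After the shift, demand is qd = 57 - 5P and supply is qs = 5P - 54.
New equilibrium: 57 - 5P = 5P - 54 ⇒ 111 = 10P ⇒ P = 11.1, q = 1.5.
Δq = 1.5 − 7 = -5.5.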